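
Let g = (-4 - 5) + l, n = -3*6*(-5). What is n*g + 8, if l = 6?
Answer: -262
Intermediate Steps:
n = 90 (n = -18*(-5) = 90)
g = -3 (g = (-4 - 5) + 6 = -9 + 6 = -3)
n*g + 8 = 90*(-3) + 8 = -270 + 8 = -262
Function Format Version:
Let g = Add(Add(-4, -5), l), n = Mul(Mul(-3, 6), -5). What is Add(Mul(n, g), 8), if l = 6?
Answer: -262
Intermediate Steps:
n = 90 (n = Mul(-18, -5) = 90)
g = -3 (g = Add(Add(-4, -5), 6) = Add(-9, 6) = -3)
Add(Mul(n, g), 8) = Add(Mul(90, -3), 8) = Add(-270, 8) = -262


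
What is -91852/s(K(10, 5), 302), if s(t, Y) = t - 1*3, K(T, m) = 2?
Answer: 91852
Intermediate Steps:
s(t, Y) = -3 + t (s(t, Y) = t - 3 = -3 + t)
-91852/s(K(10, 5), 302) = -91852/(-3 + 2) = -91852/(-1) = -91852*(-1) = 91852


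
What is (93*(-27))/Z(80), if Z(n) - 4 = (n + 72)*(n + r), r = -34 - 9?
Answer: -837/1876 ≈ -0.44616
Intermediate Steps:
r = -43
Z(n) = 4 + (-43 + n)*(72 + n) (Z(n) = 4 + (n + 72)*(n - 43) = 4 + (72 + n)*(-43 + n) = 4 + (-43 + n)*(72 + n))
(93*(-27))/Z(80) = (93*(-27))/(-3092 + 80² + 29*80) = -2511/(-3092 + 6400 + 2320) = -2511/5628 = -2511*1/5628 = -837/1876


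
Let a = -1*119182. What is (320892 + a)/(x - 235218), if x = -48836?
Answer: -100855/142027 ≈ -0.71011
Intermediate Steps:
a = -119182
(320892 + a)/(x - 235218) = (320892 - 119182)/(-48836 - 235218) = 201710/(-284054) = 201710*(-1/284054) = -100855/142027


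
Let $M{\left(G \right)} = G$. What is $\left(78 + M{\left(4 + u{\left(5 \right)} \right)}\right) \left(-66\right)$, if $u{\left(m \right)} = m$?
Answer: $-5742$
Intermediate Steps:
$\left(78 + M{\left(4 + u{\left(5 \right)} \right)}\right) \left(-66\right) = \left(78 + \left(4 + 5\right)\right) \left(-66\right) = \left(78 + 9\right) \left(-66\right) = 87 \left(-66\right) = -5742$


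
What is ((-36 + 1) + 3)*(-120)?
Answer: 3840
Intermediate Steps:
((-36 + 1) + 3)*(-120) = (-35 + 3)*(-120) = -32*(-120) = 3840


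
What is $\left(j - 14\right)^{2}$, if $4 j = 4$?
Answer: $169$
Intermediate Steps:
$j = 1$ ($j = \frac{1}{4} \cdot 4 = 1$)
$\left(j - 14\right)^{2} = \left(1 - 14\right)^{2} = \left(-13\right)^{2} = 169$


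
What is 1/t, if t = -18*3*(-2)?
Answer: 1/108 ≈ 0.0092593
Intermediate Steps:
t = 108 (t = -54*(-2) = 108)
1/t = 1/108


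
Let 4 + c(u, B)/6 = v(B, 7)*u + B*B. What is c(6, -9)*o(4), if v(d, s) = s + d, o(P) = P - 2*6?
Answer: -3120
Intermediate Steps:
o(P) = -12 + P (o(P) = P - 12 = -12 + P)
v(d, s) = d + s
c(u, B) = -24 + 6*B² + 6*u*(7 + B) (c(u, B) = -24 + 6*((B + 7)*u + B*B) = -24 + 6*((7 + B)*u + B²) = -24 + 6*(u*(7 + B) + B²) = -24 + 6*(B² + u*(7 + B)) = -24 + (6*B² + 6*u*(7 + B)) = -24 + 6*B² + 6*u*(7 + B))
c(6, -9)*o(4) = (-24 + 6*(-9)² + 6*6*(7 - 9))*(-12 + 4) = (-24 + 6*81 + 6*6*(-2))*(-8) = (-24 + 486 - 72)*(-8) = 390*(-8) = -3120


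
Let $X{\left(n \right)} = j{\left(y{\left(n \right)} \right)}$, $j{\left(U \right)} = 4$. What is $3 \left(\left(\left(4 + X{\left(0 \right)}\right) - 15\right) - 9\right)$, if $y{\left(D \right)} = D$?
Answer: $-48$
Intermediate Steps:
$X{\left(n \right)} = 4$
$3 \left(\left(\left(4 + X{\left(0 \right)}\right) - 15\right) - 9\right) = 3 \left(\left(\left(4 + 4\right) - 15\right) - 9\right) = 3 \left(\left(8 - 15\right) - 9\right) = 3 \left(-7 - 9\right) = 3 \left(-16\right) = -48$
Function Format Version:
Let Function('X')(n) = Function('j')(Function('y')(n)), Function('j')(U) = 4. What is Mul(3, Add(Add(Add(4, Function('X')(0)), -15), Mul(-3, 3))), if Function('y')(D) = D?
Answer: -48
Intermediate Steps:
Function('X')(n) = 4
Mul(3, Add(Add(Add(4, Function('X')(0)), -15), Mul(-3, 3))) = Mul(3, Add(Add(Add(4, 4), -15), Mul(-3, 3))) = Mul(3, Add(Add(8, -15), -9)) = Mul(3, Add(-7, -9)) = Mul(3, -16) = -48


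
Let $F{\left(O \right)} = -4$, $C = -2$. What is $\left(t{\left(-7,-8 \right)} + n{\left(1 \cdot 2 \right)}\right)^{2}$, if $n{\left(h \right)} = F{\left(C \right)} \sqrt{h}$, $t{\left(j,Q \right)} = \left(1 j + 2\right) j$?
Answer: $1257 - 280 \sqrt{2} \approx 861.02$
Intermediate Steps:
$t{\left(j,Q \right)} = j \left(2 + j\right)$ ($t{\left(j,Q \right)} = \left(j + 2\right) j = \left(2 + j\right) j = j \left(2 + j\right)$)
$n{\left(h \right)} = - 4 \sqrt{h}$
$\left(t{\left(-7,-8 \right)} + n{\left(1 \cdot 2 \right)}\right)^{2} = \left(- 7 \left(2 - 7\right) - 4 \sqrt{1 \cdot 2}\right)^{2} = \left(\left(-7\right) \left(-5\right) - 4 \sqrt{2}\right)^{2} = \left(35 - 4 \sqrt{2}\right)^{2}$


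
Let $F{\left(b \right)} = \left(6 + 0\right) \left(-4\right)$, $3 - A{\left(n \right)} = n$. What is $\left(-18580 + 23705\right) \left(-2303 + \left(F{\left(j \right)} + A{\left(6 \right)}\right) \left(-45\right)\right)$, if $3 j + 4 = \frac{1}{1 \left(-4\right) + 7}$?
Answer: $-5576000$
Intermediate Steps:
$A{\left(n \right)} = 3 - n$
$j = - \frac{11}{9}$ ($j = - \frac{4}{3} + \frac{1}{3 \left(1 \left(-4\right) + 7\right)} = - \frac{4}{3} + \frac{1}{3 \left(-4 + 7\right)} = - \frac{4}{3} + \frac{1}{3 \cdot 3} = - \frac{4}{3} + \frac{1}{3} \cdot \frac{1}{3} = - \frac{4}{3} + \frac{1}{9} = - \frac{11}{9} \approx -1.2222$)
$F{\left(b \right)} = -24$ ($F{\left(b \right)} = 6 \left(-4\right) = -24$)
$\left(-18580 + 23705\right) \left(-2303 + \left(F{\left(j \right)} + A{\left(6 \right)}\right) \left(-45\right)\right) = \left(-18580 + 23705\right) \left(-2303 + \left(-24 + \left(3 - 6\right)\right) \left(-45\right)\right) = 5125 \left(-2303 + \left(-24 + \left(3 - 6\right)\right) \left(-45\right)\right) = 5125 \left(-2303 + \left(-24 - 3\right) \left(-45\right)\right) = 5125 \left(-2303 - -1215\right) = 5125 \left(-2303 + 1215\right) = 5125 \left(-1088\right) = -5576000$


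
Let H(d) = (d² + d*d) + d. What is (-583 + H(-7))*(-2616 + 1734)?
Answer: 433944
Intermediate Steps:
H(d) = d + 2*d² (H(d) = (d² + d²) + d = 2*d² + d = d + 2*d²)
(-583 + H(-7))*(-2616 + 1734) = (-583 - 7*(1 + 2*(-7)))*(-2616 + 1734) = (-583 - 7*(1 - 14))*(-882) = (-583 - 7*(-13))*(-882) = (-583 + 91)*(-882) = -492*(-882) = 433944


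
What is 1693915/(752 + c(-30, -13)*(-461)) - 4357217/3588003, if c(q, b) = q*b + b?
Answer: -1366353343502/124177195827 ≈ -11.003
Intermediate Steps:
c(q, b) = b + b*q (c(q, b) = b*q + b = b + b*q)
1693915/(752 + c(-30, -13)*(-461)) - 4357217/3588003 = 1693915/(752 - 13*(1 - 30)*(-461)) - 4357217/3588003 = 1693915/(752 - 13*(-29)*(-461)) - 4357217*1/3588003 = 1693915/(752 + 377*(-461)) - 4357217/3588003 = 1693915/(752 - 173797) - 4357217/3588003 = 1693915/(-173045) - 4357217/3588003 = 1693915*(-1/173045) - 4357217/3588003 = -338783/34609 - 4357217/3588003 = -1366353343502/124177195827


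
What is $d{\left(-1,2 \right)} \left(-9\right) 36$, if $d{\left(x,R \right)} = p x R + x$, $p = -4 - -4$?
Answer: $324$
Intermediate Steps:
$p = 0$ ($p = -4 + 4 = 0$)
$d{\left(x,R \right)} = x$ ($d{\left(x,R \right)} = 0 x R + x = 0 R + x = 0 + x = x$)
$d{\left(-1,2 \right)} \left(-9\right) 36 = \left(-1\right) \left(-9\right) 36 = 9 \cdot 36 = 324$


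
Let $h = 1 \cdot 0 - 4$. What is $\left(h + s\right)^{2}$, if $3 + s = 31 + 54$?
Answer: $6084$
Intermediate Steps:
$s = 82$ ($s = -3 + \left(31 + 54\right) = -3 + 85 = 82$)
$h = -4$ ($h = 0 - 4 = -4$)
$\left(h + s\right)^{2} = \left(-4 + 82\right)^{2} = 78^{2} = 6084$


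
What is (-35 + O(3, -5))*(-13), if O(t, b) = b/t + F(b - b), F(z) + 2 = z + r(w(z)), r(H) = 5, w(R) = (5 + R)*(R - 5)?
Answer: 1313/3 ≈ 437.67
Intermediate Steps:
w(R) = (-5 + R)*(5 + R) (w(R) = (5 + R)*(-5 + R) = (-5 + R)*(5 + R))
F(z) = 3 + z (F(z) = -2 + (z + 5) = -2 + (5 + z) = 3 + z)
O(t, b) = 3 + b/t (O(t, b) = b/t + (3 + (b - b)) = b/t + (3 + 0) = b/t + 3 = 3 + b/t)
(-35 + O(3, -5))*(-13) = (-35 + (3 - 5/3))*(-13) = (-35 + 4/3)*(-13) = -101/3*(-13) = 1313/3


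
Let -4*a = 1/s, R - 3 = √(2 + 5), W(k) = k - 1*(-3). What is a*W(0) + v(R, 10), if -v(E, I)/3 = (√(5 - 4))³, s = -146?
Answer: -1749/584 ≈ -2.9949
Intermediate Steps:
W(k) = 3 + k (W(k) = k + 3 = 3 + k)
R = 3 + √7 (R = 3 + √(2 + 5) = 3 + √7 ≈ 5.6458)
v(E, I) = -3 (v(E, I) = -3*(5 - 4)^(3/2) = -3*(√1)³ = -3*1³ = -3*1 = -3)
a = 1/584 (a = -¼/(-146) = -¼*(-1/146) = 1/584 ≈ 0.0017123)
a*W(0) + v(R, 10) = (3 + 0)/584 - 3 = (1/584)*3 - 3 = 3/584 - 3 = -1749/584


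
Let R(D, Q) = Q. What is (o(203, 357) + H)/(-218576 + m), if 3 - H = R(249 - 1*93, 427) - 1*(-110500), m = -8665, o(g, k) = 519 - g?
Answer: 110608/227241 ≈ 0.48674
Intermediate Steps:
H = -110924 (H = 3 - (427 - 1*(-110500)) = 3 - (427 + 110500) = 3 - 1*110927 = 3 - 110927 = -110924)
(o(203, 357) + H)/(-218576 + m) = ((519 - 1*203) - 110924)/(-218576 - 8665) = ((519 - 203) - 110924)/(-227241) = (316 - 110924)*(-1/227241) = -110608*(-1/227241) = 110608/227241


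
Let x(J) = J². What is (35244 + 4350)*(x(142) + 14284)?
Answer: 1363934112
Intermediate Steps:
(35244 + 4350)*(x(142) + 14284) = (35244 + 4350)*(142² + 14284) = 39594*(20164 + 14284) = 39594*34448 = 1363934112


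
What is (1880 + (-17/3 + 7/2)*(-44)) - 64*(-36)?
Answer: 12838/3 ≈ 4279.3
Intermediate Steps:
(1880 + (-17/3 + 7/2)*(-44)) - 64*(-36) = (1880 + (-17*⅓ + 7*(½))*(-44)) - 1*(-2304) = (1880 + (-17/3 + 7/2)*(-44)) + 2304 = (1880 - 13/6*(-44)) + 2304 = (1880 + 286/3) + 2304 = 5926/3 + 2304 = 12838/3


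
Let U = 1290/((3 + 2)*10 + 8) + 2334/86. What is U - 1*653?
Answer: -752713/1247 ≈ -603.62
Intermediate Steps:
U = 61578/1247 (U = 1290/(5*10 + 8) + 2334*(1/86) = 1290/(50 + 8) + 1167/43 = 1290/58 + 1167/43 = 1290*(1/58) + 1167/43 = 645/29 + 1167/43 = 61578/1247 ≈ 49.381)
U - 1*653 = 61578/1247 - 1*653 = 61578/1247 - 653 = -752713/1247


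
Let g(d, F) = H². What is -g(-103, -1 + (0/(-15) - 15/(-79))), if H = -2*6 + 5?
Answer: -49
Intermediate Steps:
H = -7 (H = -12 + 5 = -7)
g(d, F) = 49 (g(d, F) = (-7)² = 49)
-g(-103, -1 + (0/(-15) - 15/(-79))) = -1*49 = -49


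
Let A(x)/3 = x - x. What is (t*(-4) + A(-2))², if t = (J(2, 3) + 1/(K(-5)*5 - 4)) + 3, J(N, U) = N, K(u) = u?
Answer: 331776/841 ≈ 394.50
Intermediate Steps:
A(x) = 0 (A(x) = 3*(x - x) = 3*0 = 0)
t = 144/29 (t = (2 + 1/(-5*5 - 4)) + 3 = (2 + 1/(-25 - 4)) + 3 = (2 + 1/(-29)) + 3 = (2 - 1/29) + 3 = 57/29 + 3 = 144/29 ≈ 4.9655)
(t*(-4) + A(-2))² = ((144/29)*(-4) + 0)² = (-576/29 + 0)² = (-576/29)² = 331776/841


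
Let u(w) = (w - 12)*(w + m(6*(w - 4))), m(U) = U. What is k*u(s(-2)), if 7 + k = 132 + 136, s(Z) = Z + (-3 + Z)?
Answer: 362007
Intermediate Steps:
s(Z) = -3 + 2*Z
u(w) = (-24 + 7*w)*(-12 + w) (u(w) = (w - 12)*(w + 6*(w - 4)) = (-12 + w)*(w + 6*(-4 + w)) = (-12 + w)*(w + (-24 + 6*w)) = (-12 + w)*(-24 + 7*w) = (-24 + 7*w)*(-12 + w))
k = 261 (k = -7 + (132 + 136) = -7 + 268 = 261)
k*u(s(-2)) = 261*(288 - 108*(-3 + 2*(-2)) + 7*(-3 + 2*(-2))²) = 261*(288 - 108*(-3 - 4) + 7*(-3 - 4)²) = 261*(288 - 108*(-7) + 7*(-7)²) = 261*(288 + 756 + 7*49) = 261*(288 + 756 + 343) = 261*1387 = 362007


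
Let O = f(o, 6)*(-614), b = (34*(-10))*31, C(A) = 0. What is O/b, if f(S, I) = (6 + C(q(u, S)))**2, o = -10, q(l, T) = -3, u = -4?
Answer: 5526/2635 ≈ 2.0972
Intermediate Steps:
b = -10540 (b = -340*31 = -10540)
f(S, I) = 36 (f(S, I) = (6 + 0)**2 = 6**2 = 36)
O = -22104 (O = 36*(-614) = -22104)
O/b = -22104/(-10540) = -22104*(-1/10540) = 5526/2635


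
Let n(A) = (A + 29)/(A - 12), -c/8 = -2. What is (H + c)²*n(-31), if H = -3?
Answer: 338/43 ≈ 7.8605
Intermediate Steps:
c = 16 (c = -8*(-2) = 16)
n(A) = (29 + A)/(-12 + A)
(H + c)²*n(-31) = (-3 + 16)²*((29 - 31)/(-12 - 31)) = 13²*(-2/(-43)) = 169*(-1/43*(-2)) = 169*(2/43) = 338/43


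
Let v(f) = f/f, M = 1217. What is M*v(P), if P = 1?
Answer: 1217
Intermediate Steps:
v(f) = 1
M*v(P) = 1217*1 = 1217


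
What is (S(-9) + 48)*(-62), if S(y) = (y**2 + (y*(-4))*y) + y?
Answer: 12648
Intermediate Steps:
S(y) = y - 3*y**2 (S(y) = (y**2 + (-4*y)*y) + y = (y**2 - 4*y**2) + y = -3*y**2 + y = y - 3*y**2)
(S(-9) + 48)*(-62) = (-9*(1 - 3*(-9)) + 48)*(-62) = (-9*(1 + 27) + 48)*(-62) = (-9*28 + 48)*(-62) = (-252 + 48)*(-62) = -204*(-62) = 12648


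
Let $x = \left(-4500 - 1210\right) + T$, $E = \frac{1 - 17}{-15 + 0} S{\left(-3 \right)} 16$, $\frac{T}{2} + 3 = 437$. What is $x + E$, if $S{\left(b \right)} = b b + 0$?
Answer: $- \frac{23442}{5} \approx -4688.4$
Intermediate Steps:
$T = 868$ ($T = -6 + 2 \cdot 437 = -6 + 874 = 868$)
$S{\left(b \right)} = b^{2}$ ($S{\left(b \right)} = b^{2} + 0 = b^{2}$)
$E = \frac{768}{5}$ ($E = \frac{1 - 17}{-15 + 0} \left(-3\right)^{2} \cdot 16 = - \frac{16}{-15} \cdot 9 \cdot 16 = \left(-16\right) \left(- \frac{1}{15}\right) 9 \cdot 16 = \frac{16}{15} \cdot 9 \cdot 16 = \frac{48}{5} \cdot 16 = \frac{768}{5} \approx 153.6$)
$x = -4842$ ($x = \left(-4500 - 1210\right) + 868 = -5710 + 868 = -4842$)
$x + E = -4842 + \frac{768}{5} = - \frac{23442}{5}$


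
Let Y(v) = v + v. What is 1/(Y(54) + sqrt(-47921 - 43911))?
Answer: 27/25874 - I*sqrt(22958)/51748 ≈ 0.0010435 - 0.002928*I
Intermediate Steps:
Y(v) = 2*v
1/(Y(54) + sqrt(-47921 - 43911)) = 1/(2*54 + sqrt(-47921 - 43911)) = 1/(108 + sqrt(-91832)) = 1/(108 + 2*I*sqrt(22958))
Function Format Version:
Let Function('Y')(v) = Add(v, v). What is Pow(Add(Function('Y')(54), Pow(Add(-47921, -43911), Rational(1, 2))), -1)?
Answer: Add(Rational(27, 25874), Mul(Rational(-1, 51748), I, Pow(22958, Rational(1, 2)))) ≈ Add(0.0010435, Mul(-0.0029280, I))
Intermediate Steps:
Function('Y')(v) = Mul(2, v)
Pow(Add(Function('Y')(54), Pow(Add(-47921, -43911), Rational(1, 2))), -1) = Pow(Add(Mul(2, 54), Pow(Add(-47921, -43911), Rational(1, 2))), -1) = Pow(Add(108, Pow(-91832, Rational(1, 2))), -1) = Pow(Add(108, Mul(2, I, Pow(22958, Rational(1, 2)))), -1)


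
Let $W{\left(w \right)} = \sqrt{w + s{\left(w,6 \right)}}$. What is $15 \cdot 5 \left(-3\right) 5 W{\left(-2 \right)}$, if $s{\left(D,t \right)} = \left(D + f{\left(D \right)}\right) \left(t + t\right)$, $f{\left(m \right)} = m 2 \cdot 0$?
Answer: $- 1125 i \sqrt{26} \approx - 5736.4 i$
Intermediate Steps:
$f{\left(m \right)} = 0$ ($f{\left(m \right)} = 2 m 0 = 0$)
$s{\left(D,t \right)} = 2 D t$ ($s{\left(D,t \right)} = \left(D + 0\right) \left(t + t\right) = D 2 t = 2 D t$)
$W{\left(w \right)} = \sqrt{13} \sqrt{w}$ ($W{\left(w \right)} = \sqrt{w + 2 w 6} = \sqrt{w + 12 w} = \sqrt{13 w} = \sqrt{13} \sqrt{w}$)
$15 \cdot 5 \left(-3\right) 5 W{\left(-2 \right)} = 15 \cdot 5 \left(-3\right) 5 \sqrt{13} \sqrt{-2} = 15 \left(\left(-15\right) 5\right) \sqrt{13} i \sqrt{2} = 15 \left(-75\right) i \sqrt{26} = - 1125 i \sqrt{26}$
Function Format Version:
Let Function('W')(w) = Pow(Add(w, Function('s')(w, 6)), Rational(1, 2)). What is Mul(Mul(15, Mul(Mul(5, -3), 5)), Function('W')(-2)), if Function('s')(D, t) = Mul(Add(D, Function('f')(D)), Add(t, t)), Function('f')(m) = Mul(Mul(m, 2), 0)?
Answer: Mul(-1125, I, Pow(26, Rational(1, 2))) ≈ Mul(-5736.4, I)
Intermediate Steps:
Function('f')(m) = 0 (Function('f')(m) = Mul(Mul(2, m), 0) = 0)
Function('s')(D, t) = Mul(2, D, t) (Function('s')(D, t) = Mul(Add(D, 0), Add(t, t)) = Mul(D, Mul(2, t)) = Mul(2, D, t))
Function('W')(w) = Mul(Pow(13, Rational(1, 2)), Pow(w, Rational(1, 2))) (Function('W')(w) = Pow(Add(w, Mul(2, w, 6)), Rational(1, 2)) = Pow(Add(w, Mul(12, w)), Rational(1, 2)) = Pow(Mul(13, w), Rational(1, 2)) = Mul(Pow(13, Rational(1, 2)), Pow(w, Rational(1, 2))))
Mul(Mul(15, Mul(Mul(5, -3), 5)), Function('W')(-2)) = Mul(Mul(15, Mul(Mul(5, -3), 5)), Mul(Pow(13, Rational(1, 2)), Pow(-2, Rational(1, 2)))) = Mul(Mul(15, Mul(-15, 5)), Mul(Pow(13, Rational(1, 2)), Mul(I, Pow(2, Rational(1, 2))))) = Mul(Mul(15, -75), Mul(I, Pow(26, Rational(1, 2)))) = Mul(-1125, Mul(I, Pow(26, Rational(1, 2)))) = Mul(-1125, I, Pow(26, Rational(1, 2)))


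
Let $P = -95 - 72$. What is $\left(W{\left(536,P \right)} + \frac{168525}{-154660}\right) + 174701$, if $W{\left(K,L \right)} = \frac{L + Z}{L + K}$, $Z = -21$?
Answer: $\frac{1994002889147}{11413908} \approx 1.747 \cdot 10^{5}$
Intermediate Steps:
$P = -167$
$W{\left(K,L \right)} = \frac{-21 + L}{K + L}$ ($W{\left(K,L \right)} = \frac{L - 21}{L + K} = \frac{-21 + L}{K + L}$)
$\left(W{\left(536,P \right)} + \frac{168525}{-154660}\right) + 174701 = \left(\frac{-21 - 167}{536 - 167} + \frac{168525}{-154660}\right) + 174701 = \left(\frac{1}{369} \left(-188\right) + 168525 \left(- \frac{1}{154660}\right)\right) + 174701 = \left(\frac{1}{369} \left(-188\right) - \frac{33705}{30932}\right) + 174701 = \left(- \frac{188}{369} - \frac{33705}{30932}\right) + 174701 = - \frac{18252361}{11413908} + 174701 = \frac{1994002889147}{11413908}$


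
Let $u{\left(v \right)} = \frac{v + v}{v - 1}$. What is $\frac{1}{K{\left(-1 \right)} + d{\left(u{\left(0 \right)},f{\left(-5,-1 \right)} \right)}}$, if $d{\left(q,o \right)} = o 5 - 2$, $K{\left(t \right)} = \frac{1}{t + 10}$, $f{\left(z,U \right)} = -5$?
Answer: $- \frac{9}{242} \approx -0.03719$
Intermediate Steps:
$K{\left(t \right)} = \frac{1}{10 + t}$
$u{\left(v \right)} = \frac{2 v}{-1 + v}$
$d{\left(q,o \right)} = -2 + 5 o$ ($d{\left(q,o \right)} = 5 o - 2 = -2 + 5 o$)
$\frac{1}{K{\left(-1 \right)} + d{\left(u{\left(0 \right)},f{\left(-5,-1 \right)} \right)}} = \frac{1}{\frac{1}{10 - 1} + \left(-2 + 5 \left(-5\right)\right)} = \frac{1}{\frac{1}{9} - 27} = \frac{1}{- \frac{242}{9}} = - \frac{9}{242}$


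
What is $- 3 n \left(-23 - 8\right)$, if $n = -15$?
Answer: $-1395$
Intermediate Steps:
$- 3 n \left(-23 - 8\right) = \left(-3\right) \left(-15\right) \left(-23 - 8\right) = 45 \left(-23 - 8\right) = 45 \left(-31\right) = -1395$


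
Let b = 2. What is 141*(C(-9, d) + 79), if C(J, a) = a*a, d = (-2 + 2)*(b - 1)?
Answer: 11139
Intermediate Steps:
d = 0 (d = (-2 + 2)*(2 - 1) = 0*1 = 0)
C(J, a) = a²
141*(C(-9, d) + 79) = 141*(0² + 79) = 141*(0 + 79) = 141*79 = 11139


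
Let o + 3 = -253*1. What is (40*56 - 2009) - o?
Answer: 487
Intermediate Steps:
o = -256 (o = -3 - 253*1 = -3 - 253 = -256)
(40*56 - 2009) - o = (40*56 - 2009) - 1*(-256) = (2240 - 2009) + 256 = 231 + 256 = 487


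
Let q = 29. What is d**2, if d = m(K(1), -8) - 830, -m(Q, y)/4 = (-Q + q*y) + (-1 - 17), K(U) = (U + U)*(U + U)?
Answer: 34596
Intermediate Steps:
K(U) = 4*U**2 (K(U) = (2*U)*(2*U) = 4*U**2)
m(Q, y) = 72 - 116*y + 4*Q (m(Q, y) = -4*((-Q + 29*y) + (-1 - 17)) = -4*((-Q + 29*y) - 18) = -4*(-18 - Q + 29*y) = 72 - 116*y + 4*Q)
d = 186 (d = (72 - 116*(-8) + 4*(4*1**2)) - 830 = (72 + 928 + 4*(4*1)) - 830 = (72 + 928 + 4*4) - 830 = (72 + 928 + 16) - 830 = 1016 - 830 = 186)
d**2 = 186**2 = 34596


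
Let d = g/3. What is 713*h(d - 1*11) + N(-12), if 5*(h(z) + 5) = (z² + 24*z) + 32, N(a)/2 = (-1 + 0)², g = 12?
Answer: -79846/5 ≈ -15969.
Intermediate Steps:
N(a) = 2 (N(a) = 2*(-1 + 0)² = 2*(-1)² = 2*1 = 2)
d = 4 (d = 12/3 = 12*(⅓) = 4)
h(z) = 7/5 + z²/5 + 24*z/5 (h(z) = -5 + ((z² + 24*z) + 32)/5 = -5 + (32 + z² + 24*z)/5 = -5 + (32/5 + z²/5 + 24*z/5) = 7/5 + z²/5 + 24*z/5)
713*h(d - 1*11) + N(-12) = 713*(7/5 + (4 - 1*11)²/5 + 24*(4 - 1*11)/5) + 2 = 713*(7/5 + (4 - 11)²/5 + 24*(4 - 11)/5) + 2 = 713*(7/5 + (⅕)*(-7)² + (24/5)*(-7)) + 2 = 713*(7/5 + (⅕)*49 - 168/5) + 2 = 713*(7/5 + 49/5 - 168/5) + 2 = 713*(-112/5) + 2 = -79856/5 + 2 = -79846/5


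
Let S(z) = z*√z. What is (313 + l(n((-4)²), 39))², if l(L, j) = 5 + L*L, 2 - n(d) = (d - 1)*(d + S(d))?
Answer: 2060723412484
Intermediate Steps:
S(z) = z^(3/2)
n(d) = 2 - (-1 + d)*(d + d^(3/2)) (n(d) = 2 - (d - 1)*(d + d^(3/2)) = 2 - (-1 + d)*(d + d^(3/2)))
l(L, j) = 5 + L²
(313 + l(n((-4)²), 39))² = (313 + (5 + (2 + (-4)² + ((-4)²)^(3/2) - ((-4)²)² - ((-4)²)^(5/2))²))² = (313 + (5 + (2 + 16 + 16^(3/2) - 1*16² - 16^(5/2))²))² = (313 + (5 + (2 + 16 + 64 - 1*256 - 1*1024)²))² = (313 + (5 + (2 + 16 + 64 - 256 - 1024)²))² = (313 + (5 + (-1198)²))² = (313 + (5 + 1435204))² = (313 + 1435209)² = 1435522² = 2060723412484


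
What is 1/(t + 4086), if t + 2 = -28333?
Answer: -1/24249 ≈ -4.1239e-5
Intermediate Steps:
t = -28335 (t = -2 - 28333 = -28335)
1/(t + 4086) = 1/(-28335 + 4086) = 1/(-24249) = -1/24249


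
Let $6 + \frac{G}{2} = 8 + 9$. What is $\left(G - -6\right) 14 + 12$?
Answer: $404$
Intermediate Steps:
$G = 22$ ($G = -12 + 2 \left(8 + 9\right) = -12 + 2 \cdot 17 = -12 + 34 = 22$)
$\left(G - -6\right) 14 + 12 = \left(22 - -6\right) 14 + 12 = \left(22 + 6\right) 14 + 12 = 28 \cdot 14 + 12 = 392 + 12 = 404$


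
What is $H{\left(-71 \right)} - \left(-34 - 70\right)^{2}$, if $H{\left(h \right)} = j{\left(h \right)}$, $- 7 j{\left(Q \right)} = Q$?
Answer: $- \frac{75641}{7} \approx -10806.0$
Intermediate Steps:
$j{\left(Q \right)} = - \frac{Q}{7}$
$H{\left(h \right)} = - \frac{h}{7}$
$H{\left(-71 \right)} - \left(-34 - 70\right)^{2} = \left(- \frac{1}{7}\right) \left(-71\right) - \left(-34 - 70\right)^{2} = \frac{71}{7} - \left(-104\right)^{2} = \frac{71}{7} - 10816 = - \frac{75641}{7}$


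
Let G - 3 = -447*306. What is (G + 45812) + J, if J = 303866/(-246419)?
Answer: -22416301039/246419 ≈ -90968.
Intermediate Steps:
G = -136779 (G = 3 - 447*306 = 3 - 136782 = -136779)
J = -303866/246419 (J = 303866*(-1/246419) = -303866/246419 ≈ -1.2331)
(G + 45812) + J = (-136779 + 45812) - 303866/246419 = -90967 - 303866/246419 = -22416301039/246419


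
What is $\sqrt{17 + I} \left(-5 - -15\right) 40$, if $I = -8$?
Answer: $1200$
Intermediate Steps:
$\sqrt{17 + I} \left(-5 - -15\right) 40 = \sqrt{17 - 8} \left(-5 - -15\right) 40 = \sqrt{9} \left(-5 + 15\right) 40 = 3 \cdot 10 \cdot 40 = 30 \cdot 40 = 1200$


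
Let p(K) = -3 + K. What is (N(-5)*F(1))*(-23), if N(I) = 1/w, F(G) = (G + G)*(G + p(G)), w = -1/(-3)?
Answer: 138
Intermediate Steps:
w = 1/3 (w = -1/3*(-1) = 1/3 ≈ 0.33333)
F(G) = 2*G*(-3 + 2*G) (F(G) = (G + G)*(G + (-3 + G)) = (2*G)*(-3 + 2*G) = 2*G*(-3 + 2*G))
N(I) = 3 (N(I) = 1/(1/3) = 3)
(N(-5)*F(1))*(-23) = (3*(2*1*(-3 + 2*1)))*(-23) = (3*(2*1*(-3 + 2)))*(-23) = (3*(2*1*(-1)))*(-23) = (3*(-2))*(-23) = -6*(-23) = 138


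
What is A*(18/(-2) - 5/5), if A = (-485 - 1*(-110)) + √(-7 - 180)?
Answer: 3750 - 10*I*√187 ≈ 3750.0 - 136.75*I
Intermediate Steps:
A = -375 + I*√187 (A = (-485 + 110) + √(-187) = -375 + I*√187 ≈ -375.0 + 13.675*I)
A*(18/(-2) - 5/5) = (-375 + I*√187)*(18/(-2) - 5/5) = (-375 + I*√187)*(18*(-½) - 5*⅕) = (-375 + I*√187)*(-9 - 1) = (-375 + I*√187)*(-10) = 3750 - 10*I*√187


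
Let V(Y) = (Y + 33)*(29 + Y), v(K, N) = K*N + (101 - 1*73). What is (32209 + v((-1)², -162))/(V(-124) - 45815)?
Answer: -6415/7434 ≈ -0.86293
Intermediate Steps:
v(K, N) = 28 + K*N (v(K, N) = K*N + (101 - 73) = K*N + 28 = 28 + K*N)
V(Y) = (29 + Y)*(33 + Y) (V(Y) = (33 + Y)*(29 + Y) = (29 + Y)*(33 + Y))
(32209 + v((-1)², -162))/(V(-124) - 45815) = (32209 + (28 + (-1)²*(-162)))/((957 + (-124)² + 62*(-124)) - 45815) = (32209 + (28 + 1*(-162)))/((957 + 15376 - 7688) - 45815) = (32209 + (28 - 162))/(8645 - 45815) = (32209 - 134)/(-37170) = 32075*(-1/37170) = -6415/7434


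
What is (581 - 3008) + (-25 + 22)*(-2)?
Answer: -2421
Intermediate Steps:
(581 - 3008) + (-25 + 22)*(-2) = -2427 - 3*(-2) = -2427 + 6 = -2421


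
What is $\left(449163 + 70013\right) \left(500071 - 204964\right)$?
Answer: $153212471832$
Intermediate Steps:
$\left(449163 + 70013\right) \left(500071 - 204964\right) = 519176 \cdot 295107 = 153212471832$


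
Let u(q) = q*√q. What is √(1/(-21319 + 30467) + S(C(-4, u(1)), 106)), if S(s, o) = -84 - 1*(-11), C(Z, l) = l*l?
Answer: I*√1527265461/4574 ≈ 8.544*I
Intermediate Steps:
u(q) = q^(3/2)
C(Z, l) = l²
S(s, o) = -73 (S(s, o) = -84 + 11 = -73)
√(1/(-21319 + 30467) + S(C(-4, u(1)), 106)) = √(1/(-21319 + 30467) - 73) = √(1/9148 - 73) = √(-667803/9148) = I*√1527265461/4574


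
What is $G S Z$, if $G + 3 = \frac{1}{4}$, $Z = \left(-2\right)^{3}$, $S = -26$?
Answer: $-572$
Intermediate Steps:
$Z = -8$
$G = - \frac{11}{4}$ ($G = -3 + \frac{1}{4} = - \frac{11}{4} \approx -2.75$)
$G S Z = \left(- \frac{11}{4}\right) \left(-26\right) \left(-8\right) = \frac{143}{2} \left(-8\right) = -572$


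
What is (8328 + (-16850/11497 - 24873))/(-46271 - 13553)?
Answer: 190234715/687796528 ≈ 0.27659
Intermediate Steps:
(8328 + (-16850/11497 - 24873))/(-46271 - 13553) = (8328 + (-16850*1/11497 - 24873))/(-59824) = (8328 + (-16850/11497 - 24873))*(-1/59824) = (8328 - 285981731/11497)*(-1/59824) = -190234715/11497*(-1/59824) = 190234715/687796528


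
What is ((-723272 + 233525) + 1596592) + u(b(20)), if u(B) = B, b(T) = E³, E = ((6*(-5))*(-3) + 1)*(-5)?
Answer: -93089530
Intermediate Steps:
E = -455 (E = (-30*(-3) + 1)*(-5) = (90 + 1)*(-5) = 91*(-5) = -455)
b(T) = -94196375 (b(T) = (-455)³ = -94196375)
((-723272 + 233525) + 1596592) + u(b(20)) = ((-723272 + 233525) + 1596592) - 94196375 = (-489747 + 1596592) - 94196375 = 1106845 - 94196375 = -93089530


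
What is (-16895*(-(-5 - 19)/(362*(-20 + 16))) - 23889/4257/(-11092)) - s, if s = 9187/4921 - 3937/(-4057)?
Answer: 15765510361120890883/56876020747751436 ≈ 277.19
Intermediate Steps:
s = 56645636/19964497 (s = 9187*(1/4921) - 3937*(-1/4057) = 9187/4921 + 3937/4057 = 56645636/19964497 ≈ 2.8373)
(-16895*(-(-5 - 19)/(362*(-20 + 16))) - 23889/4257/(-11092)) - s = (-16895*(-(-5 - 19)/(362*(-20 + 16))) - 23889/4257/(-11092)) - 1*56645636/19964497 = (-16895/(-4/(-24)*(-362)) - 23889*1/4257*(-1/11092)) - 56645636/19964497 = (-16895/(-4*(-1/24)*(-362)) - 7963/1419*(-1/11092)) - 56645636/19964497 = (-16895/((⅙)*(-362)) + 7963/15739548) - 56645636/19964497 = (-16895/(-181/3) + 7963/15739548) - 56645636/19964497 = (-16895*(-3/181) + 7963/15739548) - 56645636/19964497 = (50685/181 + 7963/15739548) - 56645636/19964497 = 797760431683/2848858188 - 56645636/19964497 = 15765510361120890883/56876020747751436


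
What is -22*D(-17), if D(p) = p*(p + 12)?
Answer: -1870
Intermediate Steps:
D(p) = p*(12 + p)
-22*D(-17) = -(-374)*(12 - 17) = -(-374)*(-5) = -22*85 = -1870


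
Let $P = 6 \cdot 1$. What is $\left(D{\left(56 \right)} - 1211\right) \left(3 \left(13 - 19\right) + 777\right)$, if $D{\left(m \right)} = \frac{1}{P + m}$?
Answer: $- \frac{56986479}{62} \approx -9.1914 \cdot 10^{5}$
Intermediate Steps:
$P = 6$
$D{\left(m \right)} = \frac{1}{6 + m}$
$\left(D{\left(56 \right)} - 1211\right) \left(3 \left(13 - 19\right) + 777\right) = \left(\frac{1}{6 + 56} - 1211\right) \left(3 \left(13 - 19\right) + 777\right) = \left(\frac{1}{62} - 1211\right) \left(3 \left(-6\right) + 777\right) = \left(\frac{1}{62} - 1211\right) \left(-18 + 777\right) = \left(- \frac{75081}{62}\right) 759 = - \frac{56986479}{62}$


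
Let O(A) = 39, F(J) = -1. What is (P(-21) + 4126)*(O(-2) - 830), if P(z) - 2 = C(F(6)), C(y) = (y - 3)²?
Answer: -3277904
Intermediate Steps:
C(y) = (-3 + y)²
P(z) = 18 (P(z) = 2 + (-3 - 1)² = 2 + (-4)² = 2 + 16 = 18)
(P(-21) + 4126)*(O(-2) - 830) = (18 + 4126)*(39 - 830) = 4144*(-791) = -3277904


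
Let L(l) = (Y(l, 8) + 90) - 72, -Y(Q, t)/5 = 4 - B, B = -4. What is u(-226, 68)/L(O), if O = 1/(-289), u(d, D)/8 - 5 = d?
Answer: 884/11 ≈ 80.364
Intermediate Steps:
u(d, D) = 40 + 8*d
O = -1/289 ≈ -0.0034602
Y(Q, t) = -40 (Y(Q, t) = -5*(4 - 1*(-4)) = -5*(4 + 4) = -5*8 = -40)
L(l) = -22 (L(l) = (-40 + 90) - 72 = 50 - 72 = -22)
u(-226, 68)/L(O) = (40 + 8*(-226))/(-22) = (40 - 1808)*(-1/22) = -1768*(-1/22) = 884/11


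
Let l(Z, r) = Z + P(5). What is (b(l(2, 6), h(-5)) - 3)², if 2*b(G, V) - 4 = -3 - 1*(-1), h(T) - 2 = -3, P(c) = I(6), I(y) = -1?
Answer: 4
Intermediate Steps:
P(c) = -1
h(T) = -1 (h(T) = 2 - 3 = -1)
l(Z, r) = -1 + Z (l(Z, r) = Z - 1 = -1 + Z)
b(G, V) = 1 (b(G, V) = 2 + (-3 - 1*(-1))/2 = 2 + (-3 + 1)/2 = 2 + (½)*(-2) = 2 - 1 = 1)
(b(l(2, 6), h(-5)) - 3)² = (1 - 3)² = (-2)² = 4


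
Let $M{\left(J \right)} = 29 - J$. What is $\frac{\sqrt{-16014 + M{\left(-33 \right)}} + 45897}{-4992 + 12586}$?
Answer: $\frac{45897}{7594} + \frac{2 i \sqrt{997}}{3797} \approx 6.0439 + 0.016632 i$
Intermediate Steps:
$\frac{\sqrt{-16014 + M{\left(-33 \right)}} + 45897}{-4992 + 12586} = \frac{\sqrt{-16014 + \left(29 - -33\right)} + 45897}{-4992 + 12586} = \frac{\sqrt{-16014 + \left(29 + 33\right)} + 45897}{7594} = \left(\sqrt{-16014 + 62} + 45897\right) \frac{1}{7594} = \left(\sqrt{-15952} + 45897\right) \frac{1}{7594} = \left(4 i \sqrt{997} + 45897\right) \frac{1}{7594} = \left(45897 + 4 i \sqrt{997}\right) \frac{1}{7594} = \frac{45897}{7594} + \frac{2 i \sqrt{997}}{3797}$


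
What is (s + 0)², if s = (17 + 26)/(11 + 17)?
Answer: 1849/784 ≈ 2.3584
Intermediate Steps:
s = 43/28 ≈ 1.5357
(s + 0)² = (43/28 + 0)² = (43/28)² = 1849/784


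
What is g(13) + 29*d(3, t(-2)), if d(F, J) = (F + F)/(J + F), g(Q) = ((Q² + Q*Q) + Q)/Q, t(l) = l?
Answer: 201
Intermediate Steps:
g(Q) = (Q + 2*Q²)/Q (g(Q) = ((Q² + Q²) + Q)/Q = (2*Q² + Q)/Q = (Q + 2*Q²)/Q)
d(F, J) = 2*F/(F + J) (d(F, J) = (2*F)/(F + J) = 2*F/(F + J))
g(13) + 29*d(3, t(-2)) = (1 + 2*13) + 29*(2*3/(3 - 2)) = (1 + 26) + 29*(2*3/1) = 27 + 29*(2*3*1) = 27 + 29*6 = 27 + 174 = 201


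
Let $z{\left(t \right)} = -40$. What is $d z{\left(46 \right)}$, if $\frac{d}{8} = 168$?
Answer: $-53760$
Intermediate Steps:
$d = 1344$ ($d = 8 \cdot 168 = 1344$)
$d z{\left(46 \right)} = 1344 \left(-40\right) = -53760$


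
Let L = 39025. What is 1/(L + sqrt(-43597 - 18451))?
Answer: 5575/217573239 - 4*I*sqrt(3878)/1523012673 ≈ 2.5624e-5 - 1.6355e-7*I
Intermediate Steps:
1/(L + sqrt(-43597 - 18451)) = 1/(39025 + sqrt(-43597 - 18451)) = 1/(39025 + sqrt(-62048)) = 1/(39025 + 4*I*sqrt(3878))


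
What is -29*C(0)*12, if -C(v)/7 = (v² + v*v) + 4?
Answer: 9744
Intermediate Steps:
C(v) = -28 - 14*v² (C(v) = -7*((v² + v*v) + 4) = -7*((v² + v²) + 4) = -7*(2*v² + 4) = -7*(4 + 2*v²) = -28 - 14*v²)
-29*C(0)*12 = -29*(-28 - 14*0²)*12 = -29*(-28 - 14*0)*12 = -29*(-28 + 0)*12 = -29*(-28)*12 = 812*12 = 9744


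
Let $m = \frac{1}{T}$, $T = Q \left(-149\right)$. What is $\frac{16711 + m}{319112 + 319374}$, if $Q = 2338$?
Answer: $\frac{5821477381}{222424259932} \approx 0.026173$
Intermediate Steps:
$T = -348362$ ($T = 2338 \left(-149\right) = -348362$)
$m = - \frac{1}{348362}$ ($m = \frac{1}{-348362} = - \frac{1}{348362} \approx -2.8706 \cdot 10^{-6}$)
$\frac{16711 + m}{319112 + 319374} = \frac{16711 - \frac{1}{348362}}{319112 + 319374} = \frac{5821477381}{348362 \cdot 638486} = \frac{5821477381}{348362} \cdot \frac{1}{638486} = \frac{5821477381}{222424259932}$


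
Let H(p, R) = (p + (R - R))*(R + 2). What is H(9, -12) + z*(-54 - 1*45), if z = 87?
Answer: -8703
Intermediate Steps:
H(p, R) = p*(2 + R) (H(p, R) = (p + 0)*(2 + R) = p*(2 + R))
H(9, -12) + z*(-54 - 1*45) = 9*(2 - 12) + 87*(-54 - 1*45) = 9*(-10) + 87*(-54 - 45) = -90 + 87*(-99) = -90 - 8613 = -8703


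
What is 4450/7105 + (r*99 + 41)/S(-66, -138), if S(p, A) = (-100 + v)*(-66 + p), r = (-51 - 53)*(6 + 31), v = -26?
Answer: -75210293/3376296 ≈ -22.276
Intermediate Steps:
r = -3848 (r = -104*37 = -3848)
S(p, A) = 8316 - 126*p (S(p, A) = (-100 - 26)*(-66 + p) = -126*(-66 + p) = 8316 - 126*p)
4450/7105 + (r*99 + 41)/S(-66, -138) = 4450/7105 + (-3848*99 + 41)/(8316 - 126*(-66)) = 4450*(1/7105) + (-380952 + 41)/(8316 + 8316) = 890/1421 - 380911/16632 = -75210293/3376296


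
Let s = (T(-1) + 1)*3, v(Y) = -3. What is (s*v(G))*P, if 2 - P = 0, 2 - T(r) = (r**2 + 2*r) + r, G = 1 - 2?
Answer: -90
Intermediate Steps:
G = -1
T(r) = 2 - r**2 - 3*r (T(r) = 2 - ((r**2 + 2*r) + r) = 2 - (r**2 + 3*r) = 2 + (-r**2 - 3*r) = 2 - r**2 - 3*r)
P = 2 (P = 2 - 1*0 = 2 + 0 = 2)
s = 15 (s = ((2 - 1*(-1)**2 - 3*(-1)) + 1)*3 = ((2 - 1*1 + 3) + 1)*3 = ((2 - 1 + 3) + 1)*3 = (4 + 1)*3 = 5*3 = 15)
(s*v(G))*P = (15*(-3))*2 = -45*2 = -90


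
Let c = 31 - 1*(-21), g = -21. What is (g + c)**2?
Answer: 961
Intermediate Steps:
c = 52 (c = 31 + 21 = 52)
(g + c)**2 = (-21 + 52)**2 = 31**2 = 961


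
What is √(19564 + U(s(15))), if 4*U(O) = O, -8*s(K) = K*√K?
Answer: √(1252096 - 30*√15)/8 ≈ 139.86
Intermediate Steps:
s(K) = -K^(3/2)/8 (s(K) = -K*√K/8 = -K^(3/2)/8)
U(O) = O/4
√(19564 + U(s(15))) = √(19564 + (-15*√15/8)/4) = √(19564 - 15*√15/32)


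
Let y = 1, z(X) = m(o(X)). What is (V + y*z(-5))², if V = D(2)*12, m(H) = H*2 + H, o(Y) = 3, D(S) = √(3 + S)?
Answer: 801 + 216*√5 ≈ 1284.0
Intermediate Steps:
m(H) = 3*H (m(H) = 2*H + H = 3*H)
z(X) = 9 (z(X) = 3*3 = 9)
V = 12*√5 (V = √(3 + 2)*12 = √5*12 = 12*√5 ≈ 26.833)
(V + y*z(-5))² = (12*√5 + 1*9)² = (12*√5 + 9)² = (9 + 12*√5)²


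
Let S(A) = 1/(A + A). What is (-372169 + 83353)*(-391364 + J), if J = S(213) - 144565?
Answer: 10989725726408/71 ≈ 1.5478e+11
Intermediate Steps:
S(A) = 1/(2*A)
J = -61584689/426 (J = (½)/213 - 144565 = (½)*(1/213) - 144565 = 1/426 - 144565 = -61584689/426 ≈ -1.4457e+5)
(-372169 + 83353)*(-391364 + J) = (-372169 + 83353)*(-391364 - 61584689/426) = -288816*(-228305753/426) = 10989725726408/71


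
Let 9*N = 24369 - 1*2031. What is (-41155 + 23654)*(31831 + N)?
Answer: -600511813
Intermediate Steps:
N = 2482 (N = (24369 - 1*2031)/9 = (24369 - 2031)/9 = (1/9)*22338 = 2482)
(-41155 + 23654)*(31831 + N) = (-41155 + 23654)*(31831 + 2482) = -17501*34313 = -600511813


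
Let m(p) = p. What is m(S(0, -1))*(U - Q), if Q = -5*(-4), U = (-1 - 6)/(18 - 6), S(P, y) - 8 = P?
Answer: -494/3 ≈ -164.67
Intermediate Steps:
S(P, y) = 8 + P
U = -7/12 ≈ -0.58333
Q = 20
m(S(0, -1))*(U - Q) = (8 + 0)*(-7/12 - 1*20) = 8*(-7/12 - 20) = 8*(-247/12) = -494/3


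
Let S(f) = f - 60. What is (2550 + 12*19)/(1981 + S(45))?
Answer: 1389/983 ≈ 1.4130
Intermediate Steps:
S(f) = -60 + f
(2550 + 12*19)/(1981 + S(45)) = (2550 + 12*19)/(1981 + (-60 + 45)) = (2550 + 228)/(1981 - 15) = 2778/1966 = 2778*(1/1966) = 1389/983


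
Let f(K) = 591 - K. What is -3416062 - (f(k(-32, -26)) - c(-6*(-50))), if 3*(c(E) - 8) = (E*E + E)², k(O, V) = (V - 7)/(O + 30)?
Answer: 5429226743/2 ≈ 2.7146e+9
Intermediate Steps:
k(O, V) = (-7 + V)/(30 + O)
c(E) = 8 + (E + E²)²/3 (c(E) = 8 + (E*E + E)²/3 = 8 + (E² + E)²/3 = 8 + (E + E²)²/3)
-3416062 - (f(k(-32, -26)) - c(-6*(-50))) = -3416062 - ((591 - (-7 - 26)/(30 - 32)) - (8 + (-6*(-50))²*(1 - 6*(-50))²/3)) = -3416062 - ((591 - (-33)/(-2)) - (8 + (⅓)*300²*(1 + 300)²)) = -3416062 - ((591 - (-1)*(-33)/2) - (8 + (⅓)*90000*301²)) = -3416062 - ((591 - 1*33/2) - (8 + (⅓)*90000*90601)) = -3416062 - ((591 - 33/2) - (8 + 2718030000)) = -3416062 - (1149/2 - 1*2718030008) = -3416062 - (1149/2 - 2718030008) = -3416062 - 1*(-5436058867/2) = -3416062 + 5436058867/2 = 5429226743/2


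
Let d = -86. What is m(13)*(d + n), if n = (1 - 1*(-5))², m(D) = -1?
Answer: 50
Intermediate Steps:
n = 36 (n = (1 + 5)² = 6² = 36)
m(13)*(d + n) = -(-86 + 36) = -1*(-50) = 50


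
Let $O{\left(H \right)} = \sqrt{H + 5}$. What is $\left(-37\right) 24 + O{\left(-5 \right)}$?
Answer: $-888$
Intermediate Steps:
$O{\left(H \right)} = \sqrt{5 + H}$
$\left(-37\right) 24 + O{\left(-5 \right)} = \left(-37\right) 24 + \sqrt{5 - 5} = -888 + \sqrt{0} = -888 + 0 = -888$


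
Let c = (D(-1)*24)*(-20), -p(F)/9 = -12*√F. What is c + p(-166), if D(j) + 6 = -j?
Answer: 2400 + 108*I*√166 ≈ 2400.0 + 1391.5*I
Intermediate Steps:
D(j) = -6 - j
p(F) = 108*√F (p(F) = -(-108)*√F = 108*√F)
c = 2400 (c = ((-6 - 1*(-1))*24)*(-20) = ((-6 + 1)*24)*(-20) = -5*24*(-20) = -120*(-20) = 2400)
c + p(-166) = 2400 + 108*√(-166) = 2400 + 108*(I*√166) = 2400 + 108*I*√166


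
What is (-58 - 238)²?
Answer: 87616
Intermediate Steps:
(-58 - 238)² = (-296)² = 87616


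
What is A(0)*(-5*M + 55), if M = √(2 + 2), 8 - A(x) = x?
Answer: 360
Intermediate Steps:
A(x) = 8 - x
M = 2 (M = √4 = 2)
A(0)*(-5*M + 55) = (8 - 1*0)*(-5*2 + 55) = (8 + 0)*(-10 + 55) = 8*45 = 360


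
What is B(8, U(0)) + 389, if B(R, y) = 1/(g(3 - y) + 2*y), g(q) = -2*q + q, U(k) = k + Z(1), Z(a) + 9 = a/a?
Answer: 10502/27 ≈ 388.96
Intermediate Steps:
Z(a) = -8 (Z(a) = -9 + a/a = -9 + 1 = -8)
U(k) = -8 + k (U(k) = k - 8 = -8 + k)
g(q) = -q
B(R, y) = 1/(-3 + 3*y) (B(R, y) = 1/(-(3 - y) + 2*y) = 1/((-3 + y) + 2*y) = 1/(-3 + 3*y))
B(8, U(0)) + 389 = 1/(3*(-1 + (-8 + 0))) + 389 = 1/(3*(-1 - 8)) + 389 = (1/3)/(-9) + 389 = (1/3)*(-1/9) + 389 = -1/27 + 389 = 10502/27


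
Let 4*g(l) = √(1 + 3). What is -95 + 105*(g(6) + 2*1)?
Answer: 335/2 ≈ 167.50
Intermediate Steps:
g(l) = ½ (g(l) = √(1 + 3)/4 = √4/4 = (¼)*2 = ½)
-95 + 105*(g(6) + 2*1) = -95 + 105*(½ + 2*1) = -95 + 105*(½ + 2) = -95 + 105*(5/2) = -95 + 525/2 = 335/2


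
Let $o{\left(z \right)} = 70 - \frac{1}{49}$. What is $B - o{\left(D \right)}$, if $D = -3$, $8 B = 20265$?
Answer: $\frac{965553}{392} \approx 2463.1$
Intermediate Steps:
$B = \frac{20265}{8}$ ($B = \frac{1}{8} \cdot 20265 = \frac{20265}{8} \approx 2533.1$)
$o{\left(z \right)} = \frac{3429}{49}$ ($o{\left(z \right)} = 70 - \frac{1}{49} = \frac{3429}{49}$)
$B - o{\left(D \right)} = \frac{20265}{8} - \frac{3429}{49} = \frac{965553}{392}$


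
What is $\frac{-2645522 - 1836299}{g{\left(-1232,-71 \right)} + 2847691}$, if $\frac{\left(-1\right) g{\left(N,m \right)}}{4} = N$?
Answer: $- \frac{4481821}{2852619} \approx -1.5711$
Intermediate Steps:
$g{\left(N,m \right)} = - 4 N$
$\frac{-2645522 - 1836299}{g{\left(-1232,-71 \right)} + 2847691} = \frac{-2645522 - 1836299}{\left(-4\right) \left(-1232\right) + 2847691} = - \frac{4481821}{4928 + 2847691} = - \frac{4481821}{2852619}$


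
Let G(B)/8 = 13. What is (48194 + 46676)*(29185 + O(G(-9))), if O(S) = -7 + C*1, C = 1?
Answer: 2768211730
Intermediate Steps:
G(B) = 104 (G(B) = 8*13 = 104)
O(S) = -6 (O(S) = -7 + 1*1 = -7 + 1 = -6)
(48194 + 46676)*(29185 + O(G(-9))) = (48194 + 46676)*(29185 - 6) = 94870*29179 = 2768211730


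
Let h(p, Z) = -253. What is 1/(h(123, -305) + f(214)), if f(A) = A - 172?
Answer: -1/211 ≈ -0.0047393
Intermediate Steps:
f(A) = -172 + A
1/(h(123, -305) + f(214)) = 1/(-253 + (-172 + 214)) = 1/(-253 + 42) = 1/(-211) = -1/211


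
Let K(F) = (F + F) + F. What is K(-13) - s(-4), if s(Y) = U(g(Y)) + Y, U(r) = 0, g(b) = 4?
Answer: -35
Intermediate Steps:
K(F) = 3*F (K(F) = 2*F + F = 3*F)
s(Y) = Y (s(Y) = 0 + Y = Y)
K(-13) - s(-4) = 3*(-13) - 1*(-4) = -39 + 4 = -35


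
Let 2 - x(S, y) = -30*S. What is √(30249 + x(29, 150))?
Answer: √31121 ≈ 176.41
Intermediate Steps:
x(S, y) = 2 + 30*S (x(S, y) = 2 - (-30)*S = 2 + 30*S)
√(30249 + x(29, 150)) = √(30249 + (2 + 30*29)) = √(30249 + (2 + 870)) = √(30249 + 872) = √31121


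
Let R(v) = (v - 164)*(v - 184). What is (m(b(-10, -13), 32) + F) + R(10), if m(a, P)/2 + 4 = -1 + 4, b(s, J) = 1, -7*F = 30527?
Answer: 22433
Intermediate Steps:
F = -4361 (F = -⅐*30527 = -4361)
R(v) = (-184 + v)*(-164 + v) (R(v) = (-164 + v)*(-184 + v) = (-184 + v)*(-164 + v))
m(a, P) = -2 (m(a, P) = -8 + 2*(-1 + 4) = -8 + 2*3 = -8 + 6 = -2)
(m(b(-10, -13), 32) + F) + R(10) = (-2 - 4361) + (30176 + 10² - 348*10) = -4363 + (30176 + 100 - 3480) = -4363 + 26796 = 22433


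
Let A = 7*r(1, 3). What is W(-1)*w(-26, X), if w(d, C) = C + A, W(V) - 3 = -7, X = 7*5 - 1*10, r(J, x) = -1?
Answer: -72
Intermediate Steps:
X = 25 (X = 35 - 10 = 25)
A = -7 (A = 7*(-1) = -7)
W(V) = -4 (W(V) = 3 - 7 = -4)
w(d, C) = -7 + C (w(d, C) = C - 7 = -7 + C)
W(-1)*w(-26, X) = -4*(-7 + 25) = -4*18 = -72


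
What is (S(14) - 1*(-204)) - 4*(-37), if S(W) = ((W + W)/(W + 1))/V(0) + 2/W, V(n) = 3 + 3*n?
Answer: 111121/315 ≈ 352.77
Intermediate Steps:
S(W) = 2/W + 2*W/(3*(1 + W)) (S(W) = ((W + W)/(W + 1))/(3 + 3*0) + 2/W = ((2*W)/(1 + W))/(3 + 0) + 2/W = (2*W/(1 + W))/3 + 2/W = (2*W/(1 + W))*(⅓) + 2/W = 2*W/(3*(1 + W)) + 2/W = 2/W + 2*W/(3*(1 + W)))
(S(14) - 1*(-204)) - 4*(-37) = ((⅔)*(3 + 14² + 3*14)/(14*(1 + 14)) - 1*(-204)) - 4*(-37) = ((⅔)*(1/14)*(3 + 196 + 42)/15 + 204) - 1*(-148) = ((⅔)*(1/14)*(1/15)*241 + 204) + 148 = (241/315 + 204) + 148 = 64501/315 + 148 = 111121/315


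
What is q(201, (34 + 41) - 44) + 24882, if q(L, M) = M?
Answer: 24913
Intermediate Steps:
q(201, (34 + 41) - 44) + 24882 = ((34 + 41) - 44) + 24882 = (75 - 44) + 24882 = 31 + 24882 = 24913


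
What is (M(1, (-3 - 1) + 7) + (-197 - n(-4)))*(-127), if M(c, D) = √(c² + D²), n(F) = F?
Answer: 24511 - 127*√10 ≈ 24109.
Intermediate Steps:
M(c, D) = √(D² + c²)
(M(1, (-3 - 1) + 7) + (-197 - n(-4)))*(-127) = (√(((-3 - 1) + 7)² + 1²) + (-197 - 1*(-4)))*(-127) = (√((-4 + 7)² + 1) + (-197 + 4))*(-127) = (√(3² + 1) - 193)*(-127) = (√(9 + 1) - 193)*(-127) = (√10 - 193)*(-127) = (-193 + √10)*(-127) = 24511 - 127*√10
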